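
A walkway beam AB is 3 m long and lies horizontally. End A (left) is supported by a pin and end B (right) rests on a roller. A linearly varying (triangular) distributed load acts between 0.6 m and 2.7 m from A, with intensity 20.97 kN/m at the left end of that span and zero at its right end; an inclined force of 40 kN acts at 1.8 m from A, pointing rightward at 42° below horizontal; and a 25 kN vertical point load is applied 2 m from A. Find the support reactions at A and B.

A_x = -29.73 kN, A_y = 31.52 kN, B_y = 42.27 kN

Resultant of the triangular load: ½ × 20.97 × 2.1 = 22.0185 kN, acting at 1.3 m from A (one-third of the span from the peak).
Moments about A: B_y·3 − (½·20.97·2.1)·1.3 − 40·sin42°·1.8 − 25·2 = 0 → B_y = 126.801/3 = 42.267 ≈ 42.27 kN.
ΣF_y = 0: A_y + 42.267 − ½·20.97·2.1 − 40·sin42° − 25 = 0 → A_y = 31.52 kN.
ΣF_x = 0: A_x + 40·cos42° = 0 → A_x = -29.73 kN.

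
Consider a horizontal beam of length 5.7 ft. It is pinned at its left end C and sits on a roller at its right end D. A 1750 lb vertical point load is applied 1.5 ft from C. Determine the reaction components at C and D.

C_x = 0, C_y = 1289 lb, D_y = 460.5 lb

Taking moments about C: D_y·5.7 − 1750·1.5 = 0 → D_y = 2625/5.7 = 460.526 ≈ 460.5 lb.
ΣF_y = 0: C_y + 460.526 − 1750 = 0 → C_y = 1289 lb.
ΣF_x = 0: no horizontal applied forces, so C_x = 0.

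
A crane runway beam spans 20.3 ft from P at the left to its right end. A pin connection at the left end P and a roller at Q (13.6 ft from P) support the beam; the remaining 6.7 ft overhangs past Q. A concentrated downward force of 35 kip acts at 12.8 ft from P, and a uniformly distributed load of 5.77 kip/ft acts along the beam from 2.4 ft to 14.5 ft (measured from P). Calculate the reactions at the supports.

P_x = 0, P_y = 28.50 kip, Q_y = 76.32 kip

Resultant of the distributed load: 5.77 × 12.1 = 69.817 kip at 8.45 ft from P.
ΣM about P: Q_y·13.6 − 35·12.8 − (5.77·12.1)·8.45 = 0 → Q_y = 1037.95365/13.6 = 76.3201 ≈ 76.32 kip.
ΣF_y = 0: P_y + 76.3201 − 35 − 5.77·12.1 = 0 → P_y = 28.50 kip.
ΣF_x = 0: no horizontal applied forces, so P_x = 0.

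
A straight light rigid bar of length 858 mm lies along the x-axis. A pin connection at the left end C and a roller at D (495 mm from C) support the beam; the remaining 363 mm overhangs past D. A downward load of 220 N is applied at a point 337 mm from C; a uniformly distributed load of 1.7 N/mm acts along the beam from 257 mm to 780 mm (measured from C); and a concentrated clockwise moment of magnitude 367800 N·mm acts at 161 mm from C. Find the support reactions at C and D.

Resultant of the distributed load: 1.7 × 523 = 889.1 N at 518.5 mm from C.
Moments about C: D_y·495 − 220·337 − (1.7·523)·518.5 − 367800 = 0 → D_y = 902938.35/495 = 1824.12 ≈ 1824 N.
ΣF_y = 0: C_y + 1824.12 − 220 − 1.7·523 = 0 → C_y = -715.0 N.
ΣF_x = 0: no horizontal applied forces, so C_x = 0.

C_x = 0, C_y = -715.0 N, D_y = 1824 N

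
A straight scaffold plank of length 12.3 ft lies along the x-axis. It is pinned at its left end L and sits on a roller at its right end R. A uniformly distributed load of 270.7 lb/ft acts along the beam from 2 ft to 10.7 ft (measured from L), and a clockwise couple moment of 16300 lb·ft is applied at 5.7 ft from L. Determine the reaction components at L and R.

Resultant of the distributed load: 270.7 × 8.7 = 2355.09 lb at 6.35 ft from L.
Moments about L: R_y·12.3 − (270.7·8.7)·6.35 − 16300 = 0 → R_y = 31254.8215/12.3 = 2541.04 ≈ 2541 lb.
ΣF_y = 0: L_y + 2541.04 − 270.7·8.7 = 0 → L_y = -186.0 lb.
ΣF_x = 0: no horizontal applied forces, so L_x = 0.

L_x = 0, L_y = -186.0 lb, R_y = 2541 lb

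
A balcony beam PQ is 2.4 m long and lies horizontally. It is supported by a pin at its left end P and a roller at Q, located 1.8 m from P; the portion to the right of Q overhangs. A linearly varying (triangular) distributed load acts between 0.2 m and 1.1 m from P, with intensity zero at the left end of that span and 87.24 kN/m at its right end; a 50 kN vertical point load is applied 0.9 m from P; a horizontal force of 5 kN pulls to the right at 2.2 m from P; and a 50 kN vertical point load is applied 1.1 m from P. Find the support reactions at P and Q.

P_x = -5.000 kN, P_y = 66.25 kN, Q_y = 73.00 kN

Resultant of the triangular load: ½ × 87.24 × 0.9 = 39.258 kN, acting at 0.8 m from P (one-third of the span from the peak).
Taking moments about P: Q_y·1.8 − (½·87.24·0.9)·0.8 − 50·0.9 − 50·1.1 = 0 → Q_y = 131.4064/1.8 = 73.0036 ≈ 73.00 kN.
ΣF_y = 0: P_y + 73.0036 − ½·87.24·0.9 − 50 − 50 = 0 → P_y = 66.25 kN.
ΣF_x = 0: P_x + 5 = 0 → P_x = -5.000 kN.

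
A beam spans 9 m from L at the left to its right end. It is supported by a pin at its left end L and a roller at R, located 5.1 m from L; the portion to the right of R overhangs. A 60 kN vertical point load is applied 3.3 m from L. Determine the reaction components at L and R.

L_x = 0, L_y = 21.18 kN, R_y = 38.82 kN

Taking moments about L: R_y·5.1 − 60·3.3 = 0 → R_y = 198/5.1 = 38.8235 ≈ 38.82 kN.
ΣF_y = 0: L_y + 38.8235 − 60 = 0 → L_y = 21.18 kN.
ΣF_x = 0: no horizontal applied forces, so L_x = 0.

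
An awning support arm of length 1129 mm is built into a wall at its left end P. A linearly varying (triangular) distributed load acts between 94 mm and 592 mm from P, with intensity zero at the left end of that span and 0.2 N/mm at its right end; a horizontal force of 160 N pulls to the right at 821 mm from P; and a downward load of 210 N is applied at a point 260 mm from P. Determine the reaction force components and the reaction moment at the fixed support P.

P_x = -160.0 N, P_y = 259.8 N, M_P = 75810 N·mm

Resultant of the triangular load: ½ × 0.2 × 498 = 49.8 N, acting at 426 mm from P (one-third of the span from the peak).
ΣF_x = 0: P_x + 160 = 0 → P_x = -160.0 N.
ΣF_y = 0: P_y − ½·0.2·498 − 210 = 0 → P_y = 259.8 N.
ΣM about P: M_P − (½·0.2·498)·426 − 210·260 = 0 → M_P = 75810 N·mm.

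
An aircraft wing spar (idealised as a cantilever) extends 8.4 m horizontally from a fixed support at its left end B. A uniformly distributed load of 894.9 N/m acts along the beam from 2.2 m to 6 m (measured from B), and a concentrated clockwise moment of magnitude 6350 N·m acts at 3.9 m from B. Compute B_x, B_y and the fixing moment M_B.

B_x = 0, B_y = 3401 N, M_B = 20290 N·m

Resultant of the distributed load: 894.9 × 3.8 = 3400.62 N at 4.1 m from B.
ΣF_x = 0: B_x = 0.
ΣF_y = 0: B_y − 894.9·3.8 = 0 → B_y = 3401 N.
ΣM about B: M_B − (894.9·3.8)·4.1 − 6350 = 0 → M_B = 20290 N·m.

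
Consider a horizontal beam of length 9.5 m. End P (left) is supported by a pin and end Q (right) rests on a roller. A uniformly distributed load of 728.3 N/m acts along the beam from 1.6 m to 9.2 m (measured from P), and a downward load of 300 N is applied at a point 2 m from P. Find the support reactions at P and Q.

P_x = 0, P_y = 2626 N, Q_y = 3209 N

Resultant of the distributed load: 728.3 × 7.6 = 5535.08 N at 5.4 m from P.
Taking moments about P: Q_y·9.5 − (728.3·7.6)·5.4 − 300·2 = 0 → Q_y = 30489.432/9.5 = 3209.41 ≈ 3209 N.
ΣF_y = 0: P_y + 3209.41 − 728.3·7.6 − 300 = 0 → P_y = 2626 N.
ΣF_x = 0: no horizontal applied forces, so P_x = 0.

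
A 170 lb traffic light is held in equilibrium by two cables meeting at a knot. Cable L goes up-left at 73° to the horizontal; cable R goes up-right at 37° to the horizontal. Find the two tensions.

T_L = 144.5 lb, T_R = 52.89 lb

ΣF_x = 0: −T_L·cos73° + T_R·cos37° = 0 → T_R = 0.366089·T_L.
ΣF_y = 0: T_L·sin73° + T_R·sin37° = 170.
Substitute: T_L·(0.956305 + 0.366089·0.601815) = 170 → T_L = 144.481 ≈ 144.5 lb.
Then T_R = 0.366089 × 144.481 = 52.89 lb.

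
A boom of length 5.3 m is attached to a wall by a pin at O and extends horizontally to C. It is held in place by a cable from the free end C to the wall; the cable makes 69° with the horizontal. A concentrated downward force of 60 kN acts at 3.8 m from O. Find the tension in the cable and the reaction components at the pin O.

ΣM about O: T·sin69°·5.3 − 60·3.8 = 0 → T = 228/(5.3·0.93358) = 46.0795 ≈ 46.08 kN.
ΣF_x = 0: O_x − T·cos69° = 0 → O_x = 46.0795 × 0.358368 = 16.51 kN.
ΣF_y = 0: O_y + T·sin69° − 60 = 0 → O_y = 60 − 46.0795 × 0.93358 = 16.98 kN.

T = 46.08 kN, O_x = 16.51 kN, O_y = 16.98 kN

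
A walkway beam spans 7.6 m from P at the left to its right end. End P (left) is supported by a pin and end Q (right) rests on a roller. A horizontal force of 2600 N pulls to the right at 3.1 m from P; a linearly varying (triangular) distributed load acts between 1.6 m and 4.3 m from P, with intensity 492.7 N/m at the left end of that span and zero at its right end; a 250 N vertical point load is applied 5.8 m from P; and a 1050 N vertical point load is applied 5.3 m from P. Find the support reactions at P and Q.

P_x = -2600 N, P_y = 823.3 N, Q_y = 1142 N

Resultant of the triangular load: ½ × 492.7 × 2.7 = 665.145 N, acting at 2.5 m from P (one-third of the span from the peak).
Moments about P: Q_y·7.6 − (½·492.7·2.7)·2.5 − 250·5.8 − 1050·5.3 = 0 → Q_y = 8677.8625/7.6 = 1141.82 ≈ 1142 N.
ΣF_y = 0: P_y + 1141.82 − ½·492.7·2.7 − 250 − 1050 = 0 → P_y = 823.3 N.
ΣF_x = 0: P_x + 2600 = 0 → P_x = -2600 N.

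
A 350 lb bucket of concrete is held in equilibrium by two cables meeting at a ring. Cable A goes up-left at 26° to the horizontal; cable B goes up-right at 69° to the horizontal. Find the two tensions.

ΣF_x = 0: −T_A·cos26° + T_B·cos69° = 0 → T_B = 2.50802·T_A.
ΣF_y = 0: T_A·sin26° + T_B·sin69° = 350.
Substitute: T_A·(0.438371 + 2.50802·0.93358) = 350 → T_A = 125.908 ≈ 125.9 lb.
Then T_B = 2.50802 × 125.908 = 315.8 lb.

T_A = 125.9 lb, T_B = 315.8 lb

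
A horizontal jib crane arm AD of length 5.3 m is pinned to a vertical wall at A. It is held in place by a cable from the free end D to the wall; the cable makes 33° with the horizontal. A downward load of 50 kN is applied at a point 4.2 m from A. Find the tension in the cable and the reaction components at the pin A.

ΣM about A: T·sin33°·5.3 − 50·4.2 = 0 → T = 210/(5.3·0.544639) = 72.7503 ≈ 72.75 kN.
ΣF_x = 0: A_x − T·cos33° = 0 → A_x = 72.7503 × 0.838671 = 61.01 kN.
ΣF_y = 0: A_y + T·sin33° − 50 = 0 → A_y = 50 − 72.7503 × 0.544639 = 10.38 kN.

T = 72.75 kN, A_x = 61.01 kN, A_y = 10.38 kN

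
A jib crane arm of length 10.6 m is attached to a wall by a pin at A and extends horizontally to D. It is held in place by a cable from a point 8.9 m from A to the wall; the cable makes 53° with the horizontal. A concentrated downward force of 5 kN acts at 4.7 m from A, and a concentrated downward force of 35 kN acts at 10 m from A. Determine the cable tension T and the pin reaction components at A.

ΣM about A: T·sin53°·8.9 − 5·4.7 − 35·10 = 0 → T = 373.5/(8.9·0.798636) = 52.5475 ≈ 52.55 kN.
ΣF_x = 0: A_x − T·cos53° = 0 → A_x = 52.5475 × 0.601815 = 31.62 kN.
ΣF_y = 0: A_y + T·sin53° − 5 − 35 = 0 → A_y = 40 − 52.5475 × 0.798636 = -1.966 kN.

T = 52.55 kN, A_x = 31.62 kN, A_y = -1.966 kN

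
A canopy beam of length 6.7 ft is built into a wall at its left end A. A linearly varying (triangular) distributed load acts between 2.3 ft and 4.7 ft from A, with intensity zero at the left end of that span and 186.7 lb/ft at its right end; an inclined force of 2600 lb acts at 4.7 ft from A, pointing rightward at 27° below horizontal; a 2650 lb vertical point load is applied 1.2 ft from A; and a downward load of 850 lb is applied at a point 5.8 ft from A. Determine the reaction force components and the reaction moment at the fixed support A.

Resultant of the triangular load: ½ × 186.7 × 2.4 = 224.04 lb, acting at 3.9 ft from A (one-third of the span from the peak).
ΣF_x = 0: A_x + 2600·cos27° = 0 → A_x = -2317 lb.
ΣF_y = 0: A_y − ½·186.7·2.4 − 2600·sin27° − 2650 − 850 = 0 → A_y = 4904 lb.
ΣM about A: M_A − (½·186.7·2.4)·3.9 − 2600·sin27°·4.7 − 2650·1.2 − 850·5.8 = 0 → M_A = 14530 lb·ft.

A_x = -2317 lb, A_y = 4904 lb, M_A = 14530 lb·ft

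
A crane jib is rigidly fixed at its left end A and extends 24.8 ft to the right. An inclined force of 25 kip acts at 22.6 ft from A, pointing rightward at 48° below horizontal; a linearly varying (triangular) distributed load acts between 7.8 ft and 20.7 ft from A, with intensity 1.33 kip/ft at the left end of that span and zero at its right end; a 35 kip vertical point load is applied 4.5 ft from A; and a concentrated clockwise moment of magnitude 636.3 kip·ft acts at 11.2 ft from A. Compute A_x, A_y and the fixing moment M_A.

A_x = -16.73 kip, A_y = 62.16 kip, M_A = 1317 kip·ft

Resultant of the triangular load: ½ × 1.33 × 12.9 = 8.5785 kip, acting at 12.1 ft from A (one-third of the span from the peak).
ΣF_x = 0: A_x + 25·cos48° = 0 → A_x = -16.73 kip.
ΣF_y = 0: A_y − 25·sin48° − ½·1.33·12.9 − 35 = 0 → A_y = 62.16 kip.
ΣM about A: M_A − 25·sin48°·22.6 − (½·1.33·12.9)·12.1 − 35·4.5 − 636.3 = 0 → M_A = 1317 kip·ft.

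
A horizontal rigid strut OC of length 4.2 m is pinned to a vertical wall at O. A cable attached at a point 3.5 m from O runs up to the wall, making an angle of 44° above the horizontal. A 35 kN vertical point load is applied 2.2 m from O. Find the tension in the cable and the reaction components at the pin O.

T = 31.67 kN, O_x = 22.78 kN, O_y = 13.00 kN

ΣM about O: T·sin44°·3.5 − 35·2.2 = 0 → T = 77/(3.5·0.694658) = 31.6703 ≈ 31.67 kN.
ΣF_x = 0: O_x − T·cos44° = 0 → O_x = 31.6703 × 0.71934 = 22.78 kN.
ΣF_y = 0: O_y + T·sin44° − 35 = 0 → O_y = 35 − 31.6703 × 0.694658 = 13.00 kN.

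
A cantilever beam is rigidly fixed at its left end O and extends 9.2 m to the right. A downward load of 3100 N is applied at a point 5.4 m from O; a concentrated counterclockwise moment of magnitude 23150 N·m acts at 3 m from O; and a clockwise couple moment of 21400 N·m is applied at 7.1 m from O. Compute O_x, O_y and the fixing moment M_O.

O_x = 0, O_y = 3100 N, M_O = 14990 N·m

ΣF_x = 0: O_x = 0.
ΣF_y = 0: O_y − 3100 = 0 → O_y = 3100 N.
ΣM about O: M_O − 3100·5.4 + 23150 − 21400 = 0 → M_O = 14990 N·m.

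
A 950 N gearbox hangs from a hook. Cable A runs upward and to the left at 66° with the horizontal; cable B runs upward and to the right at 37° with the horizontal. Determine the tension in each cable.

ΣF_x = 0: −T_A·cos66° + T_B·cos37° = 0 → T_B = 0.509289·T_A.
ΣF_y = 0: T_A·sin66° + T_B·sin37° = 950.
Substitute: T_A·(0.913545 + 0.509289·0.601815) = 950 → T_A = 778.661 ≈ 778.7 N.
Then T_B = 0.509289 × 778.661 = 396.6 N.

T_A = 778.7 N, T_B = 396.6 N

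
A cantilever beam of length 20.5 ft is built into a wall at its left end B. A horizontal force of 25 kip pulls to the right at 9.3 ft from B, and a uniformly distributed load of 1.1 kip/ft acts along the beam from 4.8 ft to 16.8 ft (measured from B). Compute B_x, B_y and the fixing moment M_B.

B_x = -25.00 kip, B_y = 13.20 kip, M_B = 142.6 kip·ft

Resultant of the distributed load: 1.1 × 12 = 13.2 kip at 10.8 ft from B.
ΣF_x = 0: B_x + 25 = 0 → B_x = -25.00 kip.
ΣF_y = 0: B_y − 1.1·12 = 0 → B_y = 13.20 kip.
ΣM about B: M_B − (1.1·12)·10.8 = 0 → M_B = 142.6 kip·ft.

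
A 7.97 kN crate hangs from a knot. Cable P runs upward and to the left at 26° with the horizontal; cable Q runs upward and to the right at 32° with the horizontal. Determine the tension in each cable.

ΣF_x = 0: −T_P·cos26° + T_Q·cos32° = 0 → T_Q = 1.05984·T_P.
ΣF_y = 0: T_P·sin26° + T_Q·sin32° = 7.97.
Substitute: T_P·(0.438371 + 1.05984·0.529919) = 7.97 → T_P = 7.970 kN.
Then T_Q = 1.05984 × 7.97 = 8.447 kN.

T_P = 7.970 kN, T_Q = 8.447 kN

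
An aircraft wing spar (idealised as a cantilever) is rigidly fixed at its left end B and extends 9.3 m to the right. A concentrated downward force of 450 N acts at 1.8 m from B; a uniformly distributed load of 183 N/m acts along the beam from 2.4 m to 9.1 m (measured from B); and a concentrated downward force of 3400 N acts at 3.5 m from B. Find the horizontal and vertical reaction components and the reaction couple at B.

B_x = 0, B_y = 5076 N, M_B = 19760 N·m

Resultant of the distributed load: 183 × 6.7 = 1226.1 N at 5.75 m from B.
ΣF_x = 0: B_x = 0.
ΣF_y = 0: B_y − 450 − 183·6.7 − 3400 = 0 → B_y = 5076 N.
ΣM about B: M_B − 450·1.8 − (183·6.7)·5.75 − 3400·3.5 = 0 → M_B = 19760 N·m.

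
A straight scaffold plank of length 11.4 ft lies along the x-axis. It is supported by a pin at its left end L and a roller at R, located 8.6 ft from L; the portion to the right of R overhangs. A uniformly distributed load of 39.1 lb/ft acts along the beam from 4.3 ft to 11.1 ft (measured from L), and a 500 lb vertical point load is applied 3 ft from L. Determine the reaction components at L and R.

Resultant of the distributed load: 39.1 × 6.8 = 265.88 lb at 7.7 ft from L.
ΣM about L: R_y·8.6 − (39.1·6.8)·7.7 − 500·3 = 0 → R_y = 3547.276/8.6 = 412.474 ≈ 412.5 lb.
ΣF_y = 0: L_y + 412.474 − 39.1·6.8 − 500 = 0 → L_y = 353.4 lb.
ΣF_x = 0: no horizontal applied forces, so L_x = 0.

L_x = 0, L_y = 353.4 lb, R_y = 412.5 lb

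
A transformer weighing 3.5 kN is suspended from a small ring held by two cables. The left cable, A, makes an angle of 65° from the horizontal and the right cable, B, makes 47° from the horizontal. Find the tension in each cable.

T_A = 2.574 kN, T_B = 1.595 kN

ΣF_x = 0: −T_A·cos65° + T_B·cos47° = 0 → T_B = 0.619676·T_A.
ΣF_y = 0: T_A·sin65° + T_B·sin47° = 3.5.
Substitute: T_A·(0.906308 + 0.619676·0.731354) = 3.5 → T_A = 2.57446 ≈ 2.574 kN.
Then T_B = 0.619676 × 2.57446 = 1.595 kN.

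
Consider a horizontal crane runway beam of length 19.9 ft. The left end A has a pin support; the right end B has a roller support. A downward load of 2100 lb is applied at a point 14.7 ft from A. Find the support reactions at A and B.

A_x = 0, A_y = 548.7 lb, B_y = 1551 lb

Taking moments about A: B_y·19.9 − 2100·14.7 = 0 → B_y = 30870/19.9 = 1551.26 ≈ 1551 lb.
ΣF_y = 0: A_y + 1551.26 − 2100 = 0 → A_y = 548.7 lb.
ΣF_x = 0: no horizontal applied forces, so A_x = 0.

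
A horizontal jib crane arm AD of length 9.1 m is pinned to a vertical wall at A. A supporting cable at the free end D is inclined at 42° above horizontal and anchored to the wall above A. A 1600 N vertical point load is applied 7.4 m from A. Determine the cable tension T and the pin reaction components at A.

ΣM about A: T·sin42°·9.1 − 1600·7.4 = 0 → T = 11840/(9.1·0.669131) = 1944.46 ≈ 1944 N.
ΣF_x = 0: A_x − T·cos42° = 0 → A_x = 1944.46 × 0.743145 = 1445 N.
ΣF_y = 0: A_y + T·sin42° − 1600 = 0 → A_y = 1600 − 1944.46 × 0.669131 = 298.9 N.

T = 1944 N, A_x = 1445 N, A_y = 298.9 N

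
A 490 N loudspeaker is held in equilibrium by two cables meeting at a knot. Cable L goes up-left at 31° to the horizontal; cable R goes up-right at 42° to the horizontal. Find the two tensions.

T_L = 380.8 N, T_R = 439.2 N

ΣF_x = 0: −T_L·cos31° + T_R·cos42° = 0 → T_R = 1.15343·T_L.
ΣF_y = 0: T_L·sin31° + T_R·sin42° = 490.
Substitute: T_L·(0.515038 + 1.15343·0.669131) = 490 → T_L = 380.78 ≈ 380.8 N.
Then T_R = 1.15343 × 380.78 = 439.2 N.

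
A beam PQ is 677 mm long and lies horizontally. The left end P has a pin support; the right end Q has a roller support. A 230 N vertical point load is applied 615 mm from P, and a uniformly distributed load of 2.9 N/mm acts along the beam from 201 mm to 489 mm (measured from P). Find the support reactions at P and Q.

P_x = 0, P_y = 430.6 N, Q_y = 634.6 N

Resultant of the distributed load: 2.9 × 288 = 835.2 N at 345 mm from P.
ΣM about P: Q_y·677 − 230·615 − (2.9·288)·345 = 0 → Q_y = 429594/677 = 634.555 ≈ 634.6 N.
ΣF_y = 0: P_y + 634.555 − 230 − 2.9·288 = 0 → P_y = 430.6 N.
ΣF_x = 0: no horizontal applied forces, so P_x = 0.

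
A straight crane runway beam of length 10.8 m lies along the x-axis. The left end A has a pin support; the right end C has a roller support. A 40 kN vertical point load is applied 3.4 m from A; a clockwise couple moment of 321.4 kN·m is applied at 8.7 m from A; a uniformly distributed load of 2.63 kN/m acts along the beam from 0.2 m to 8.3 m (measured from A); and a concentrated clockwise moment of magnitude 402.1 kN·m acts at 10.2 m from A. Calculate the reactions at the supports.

Resultant of the distributed load: 2.63 × 8.1 = 21.303 kN at 4.25 m from A.
ΣM about A: C_y·10.8 − 40·3.4 − 321.4 − (2.63·8.1)·4.25 − 402.1 = 0 → C_y = 950.03775/10.8 = 87.9665 ≈ 87.97 kN.
ΣF_y = 0: A_y + 87.9665 − 40 − 2.63·8.1 = 0 → A_y = -26.66 kN.
ΣF_x = 0: no horizontal applied forces, so A_x = 0.

A_x = 0, A_y = -26.66 kN, C_y = 87.97 kN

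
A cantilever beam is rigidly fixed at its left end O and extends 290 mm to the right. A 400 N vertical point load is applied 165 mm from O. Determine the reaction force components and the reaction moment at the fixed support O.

O_x = 0, O_y = 400.0 N, M_O = 66000 N·mm

ΣF_x = 0: O_x = 0.
ΣF_y = 0: O_y − 400 = 0 → O_y = 400.0 N.
ΣM about O: M_O − 400·165 = 0 → M_O = 66000 N·mm.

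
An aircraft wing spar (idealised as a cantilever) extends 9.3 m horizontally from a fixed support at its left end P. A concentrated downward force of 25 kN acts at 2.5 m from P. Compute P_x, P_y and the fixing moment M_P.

P_x = 0, P_y = 25.00 kN, M_P = 62.50 kN·m

ΣF_x = 0: P_x = 0.
ΣF_y = 0: P_y − 25 = 0 → P_y = 25.00 kN.
ΣM about P: M_P − 25·2.5 = 0 → M_P = 62.50 kN·m.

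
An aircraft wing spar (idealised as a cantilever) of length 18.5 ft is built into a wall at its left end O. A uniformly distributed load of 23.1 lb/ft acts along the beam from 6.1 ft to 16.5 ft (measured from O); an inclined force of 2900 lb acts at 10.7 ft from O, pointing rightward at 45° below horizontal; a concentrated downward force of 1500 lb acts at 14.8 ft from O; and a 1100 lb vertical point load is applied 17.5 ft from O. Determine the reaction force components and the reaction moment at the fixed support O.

O_x = -2051 lb, O_y = 4891 lb, M_O = 66110 lb·ft

Resultant of the distributed load: 23.1 × 10.4 = 240.24 lb at 11.3 ft from O.
ΣF_x = 0: O_x + 2900·cos45° = 0 → O_x = -2051 lb.
ΣF_y = 0: O_y − 23.1·10.4 − 2900·sin45° − 1500 − 1100 = 0 → O_y = 4891 lb.
ΣM about O: M_O − (23.1·10.4)·11.3 − 2900·sin45°·10.7 − 1500·14.8 − 1100·17.5 = 0 → M_O = 66110 lb·ft.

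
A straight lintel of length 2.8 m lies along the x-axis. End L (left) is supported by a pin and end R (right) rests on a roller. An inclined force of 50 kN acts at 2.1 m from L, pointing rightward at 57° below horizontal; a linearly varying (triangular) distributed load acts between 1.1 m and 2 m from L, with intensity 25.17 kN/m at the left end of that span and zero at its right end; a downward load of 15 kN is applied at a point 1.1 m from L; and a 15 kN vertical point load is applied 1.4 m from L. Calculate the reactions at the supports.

L_x = -27.23 kN, L_y = 32.75 kN, R_y = 50.51 kN

Resultant of the triangular load: ½ × 25.17 × 0.9 = 11.3265 kN, acting at 1.4 m from L (one-third of the span from the peak).
Moments about L: R_y·2.8 − 50·sin57°·2.1 − (½·25.17·0.9)·1.4 − 15·1.1 − 15·1.4 = 0 → R_y = 141.418/2.8 = 50.5064 ≈ 50.51 kN.
ΣF_y = 0: L_y + 50.5064 − 50·sin57° − ½·25.17·0.9 − 15 − 15 = 0 → L_y = 32.75 kN.
ΣF_x = 0: L_x + 50·cos57° = 0 → L_x = -27.23 kN.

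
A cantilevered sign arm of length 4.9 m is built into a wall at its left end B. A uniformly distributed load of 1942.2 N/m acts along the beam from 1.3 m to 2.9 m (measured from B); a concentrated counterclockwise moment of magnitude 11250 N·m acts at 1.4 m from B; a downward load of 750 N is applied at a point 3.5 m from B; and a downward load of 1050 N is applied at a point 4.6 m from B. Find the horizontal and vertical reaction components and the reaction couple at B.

B_x = 0, B_y = 4908 N, M_B = 2731 N·m

Resultant of the distributed load: 1942.2 × 1.6 = 3107.52 N at 2.1 m from B.
ΣF_x = 0: B_x = 0.
ΣF_y = 0: B_y − 1942.2·1.6 − 750 − 1050 = 0 → B_y = 4908 N.
ΣM about B: M_B − (1942.2·1.6)·2.1 + 11250 − 750·3.5 − 1050·4.6 = 0 → M_B = 2731 N·m.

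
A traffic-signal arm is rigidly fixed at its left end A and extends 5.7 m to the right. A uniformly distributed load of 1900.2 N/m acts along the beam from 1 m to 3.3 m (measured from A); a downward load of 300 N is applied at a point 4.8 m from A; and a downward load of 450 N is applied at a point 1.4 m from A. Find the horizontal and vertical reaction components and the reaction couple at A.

Resultant of the distributed load: 1900.2 × 2.3 = 4370.46 N at 2.15 m from A.
ΣF_x = 0: A_x = 0.
ΣF_y = 0: A_y − 1900.2·2.3 − 300 − 450 = 0 → A_y = 5120 N.
ΣM about A: M_A − (1900.2·2.3)·2.15 − 300·4.8 − 450·1.4 = 0 → M_A = 11470 N·m.

A_x = 0, A_y = 5120 N, M_A = 11470 N·m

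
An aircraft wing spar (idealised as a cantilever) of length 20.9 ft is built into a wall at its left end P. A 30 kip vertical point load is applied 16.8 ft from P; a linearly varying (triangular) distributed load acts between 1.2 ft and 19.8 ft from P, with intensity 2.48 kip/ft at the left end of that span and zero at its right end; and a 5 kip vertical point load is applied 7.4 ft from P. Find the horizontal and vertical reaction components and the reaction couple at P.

P_x = 0, P_y = 58.06 kip, M_P = 711.7 kip·ft

Resultant of the triangular load: ½ × 2.48 × 18.6 = 23.064 kip, acting at 7.4 ft from P (one-third of the span from the peak).
ΣF_x = 0: P_x = 0.
ΣF_y = 0: P_y − 30 − ½·2.48·18.6 − 5 = 0 → P_y = 58.06 kip.
ΣM about P: M_P − 30·16.8 − (½·2.48·18.6)·7.4 − 5·7.4 = 0 → M_P = 711.7 kip·ft.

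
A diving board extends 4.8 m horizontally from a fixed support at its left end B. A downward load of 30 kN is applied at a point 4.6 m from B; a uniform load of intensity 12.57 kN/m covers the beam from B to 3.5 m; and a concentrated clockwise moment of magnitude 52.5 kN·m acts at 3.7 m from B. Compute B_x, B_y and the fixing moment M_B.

Resultant of the distributed load: 12.57 × 3.5 = 43.995 kN at 1.75 m from B.
ΣF_x = 0: B_x = 0.
ΣF_y = 0: B_y − 30 − 12.57·3.5 = 0 → B_y = 74.00 kN.
ΣM about B: M_B − 30·4.6 − (12.57·3.5)·1.75 − 52.5 = 0 → M_B = 267.5 kN·m.

B_x = 0, B_y = 74.00 kN, M_B = 267.5 kN·m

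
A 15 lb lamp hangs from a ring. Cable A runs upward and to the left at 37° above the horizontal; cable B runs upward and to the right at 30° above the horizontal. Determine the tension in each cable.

T_A = 14.11 lb, T_B = 13.01 lb

ΣF_x = 0: −T_A·cos37° + T_B·cos30° = 0 → T_B = 0.922185·T_A.
ΣF_y = 0: T_A·sin37° + T_B·sin30° = 15.
Substitute: T_A·(0.601815 + 0.922185·0.5) = 15 → T_A = 14.1122 ≈ 14.11 lb.
Then T_B = 0.922185 × 14.1122 = 13.01 lb.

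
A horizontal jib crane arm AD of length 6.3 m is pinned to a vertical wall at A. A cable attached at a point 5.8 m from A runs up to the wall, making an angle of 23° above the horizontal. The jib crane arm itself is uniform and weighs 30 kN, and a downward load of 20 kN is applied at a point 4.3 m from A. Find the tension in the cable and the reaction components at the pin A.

ΣM about A: T·sin23°·5.8 − 30·3.15 − 20·4.3 = 0 → T = 180.5/(5.8·0.390731) = 79.6474 ≈ 79.65 kN.
ΣF_x = 0: A_x − T·cos23° = 0 → A_x = 79.6474 × 0.920505 = 73.32 kN.
ΣF_y = 0: A_y + T·sin23° − 30 − 20 = 0 → A_y = 50 − 79.6474 × 0.390731 = 18.88 kN.

T = 79.65 kN, A_x = 73.32 kN, A_y = 18.88 kN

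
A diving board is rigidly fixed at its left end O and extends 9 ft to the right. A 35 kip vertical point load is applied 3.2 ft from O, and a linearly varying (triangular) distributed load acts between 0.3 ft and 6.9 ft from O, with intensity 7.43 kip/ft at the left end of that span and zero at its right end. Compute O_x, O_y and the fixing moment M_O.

O_x = 0, O_y = 59.52 kip, M_O = 173.3 kip·ft

Resultant of the triangular load: ½ × 7.43 × 6.6 = 24.519 kip, acting at 2.5 ft from O (one-third of the span from the peak).
ΣF_x = 0: O_x = 0.
ΣF_y = 0: O_y − 35 − ½·7.43·6.6 = 0 → O_y = 59.52 kip.
ΣM about O: M_O − 35·3.2 − (½·7.43·6.6)·2.5 = 0 → M_O = 173.3 kip·ft.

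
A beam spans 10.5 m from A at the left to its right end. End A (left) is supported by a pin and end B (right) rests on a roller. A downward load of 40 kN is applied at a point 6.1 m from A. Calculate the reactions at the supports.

A_x = 0, A_y = 16.76 kN, B_y = 23.24 kN

ΣM about A: B_y·10.5 − 40·6.1 = 0 → B_y = 244/10.5 = 23.2381 ≈ 23.24 kN.
ΣF_y = 0: A_y + 23.2381 − 40 = 0 → A_y = 16.76 kN.
ΣF_x = 0: no horizontal applied forces, so A_x = 0.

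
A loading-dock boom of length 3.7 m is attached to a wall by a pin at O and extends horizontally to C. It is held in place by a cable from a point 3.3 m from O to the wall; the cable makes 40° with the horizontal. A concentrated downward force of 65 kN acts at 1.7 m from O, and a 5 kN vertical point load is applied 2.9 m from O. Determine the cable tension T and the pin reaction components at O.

T = 58.93 kN, O_x = 45.14 kN, O_y = 32.12 kN

ΣM about O: T·sin40°·3.3 − 65·1.7 − 5·2.9 = 0 → T = 125/(3.3·0.642788) = 58.9289 ≈ 58.93 kN.
ΣF_x = 0: O_x − T·cos40° = 0 → O_x = 58.9289 × 0.766044 = 45.14 kN.
ΣF_y = 0: O_y + T·sin40° − 65 − 5 = 0 → O_y = 70 − 58.9289 × 0.642788 = 32.12 kN.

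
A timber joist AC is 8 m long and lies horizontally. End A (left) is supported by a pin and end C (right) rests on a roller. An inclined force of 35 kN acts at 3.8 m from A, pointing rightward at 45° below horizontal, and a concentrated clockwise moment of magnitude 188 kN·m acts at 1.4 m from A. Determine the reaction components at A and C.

A_x = -24.75 kN, A_y = -10.51 kN, C_y = 35.26 kN

ΣM about A: C_y·8 − 35·sin45°·3.8 − 188 = 0 → C_y = 282.045/8 = 35.2556 ≈ 35.26 kN.
ΣF_y = 0: A_y + 35.2556 − 35·sin45° = 0 → A_y = -10.51 kN.
ΣF_x = 0: A_x + 35·cos45° = 0 → A_x = -24.75 kN.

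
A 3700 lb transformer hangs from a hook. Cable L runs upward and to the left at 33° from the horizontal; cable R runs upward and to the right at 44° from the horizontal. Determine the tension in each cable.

T_L = 2732 lb, T_R = 3185 lb

ΣF_x = 0: −T_L·cos33° + T_R·cos44° = 0 → T_R = 1.16589·T_L.
ΣF_y = 0: T_L·sin33° + T_R·sin44° = 3700.
Substitute: T_L·(0.544639 + 1.16589·0.694658) = 3700 → T_L = 2731.57 ≈ 2732 lb.
Then T_R = 1.16589 × 2731.57 = 3185 lb.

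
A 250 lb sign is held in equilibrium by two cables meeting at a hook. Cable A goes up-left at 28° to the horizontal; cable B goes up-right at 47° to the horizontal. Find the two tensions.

T_A = 176.5 lb, T_B = 228.5 lb

ΣF_x = 0: −T_A·cos28° + T_B·cos47° = 0 → T_B = 1.29465·T_A.
ΣF_y = 0: T_A·sin28° + T_B·sin47° = 250.
Substitute: T_A·(0.469472 + 1.29465·0.731354) = 250 → T_A = 176.514 ≈ 176.5 lb.
Then T_B = 1.29465 × 176.514 = 228.5 lb.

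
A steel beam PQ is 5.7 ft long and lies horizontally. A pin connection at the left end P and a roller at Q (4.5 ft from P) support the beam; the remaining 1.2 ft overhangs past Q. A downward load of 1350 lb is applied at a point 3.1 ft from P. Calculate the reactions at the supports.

P_x = 0, P_y = 420.0 lb, Q_y = 930.0 lb

Moments about P: Q_y·4.5 − 1350·3.1 = 0 → Q_y = 4185/4.5 = 930.0 lb.
ΣF_y = 0: P_y + 930 − 1350 = 0 → P_y = 420.0 lb.
ΣF_x = 0: no horizontal applied forces, so P_x = 0.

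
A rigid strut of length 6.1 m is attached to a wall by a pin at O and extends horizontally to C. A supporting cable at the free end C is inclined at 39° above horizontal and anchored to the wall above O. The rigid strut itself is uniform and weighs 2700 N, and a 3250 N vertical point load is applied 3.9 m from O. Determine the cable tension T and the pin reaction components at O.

ΣM about O: T·sin39°·6.1 − 2700·3.05 − 3250·3.9 = 0 → T = 20910/(6.1·0.62932) = 5446.94 ≈ 5447 N.
ΣF_x = 0: O_x − T·cos39° = 0 → O_x = 5446.94 × 0.777146 = 4233 N.
ΣF_y = 0: O_y + T·sin39° − 2700 − 3250 = 0 → O_y = 5950 − 5446.94 × 0.62932 = 2522 N.

T = 5447 N, O_x = 4233 N, O_y = 2522 N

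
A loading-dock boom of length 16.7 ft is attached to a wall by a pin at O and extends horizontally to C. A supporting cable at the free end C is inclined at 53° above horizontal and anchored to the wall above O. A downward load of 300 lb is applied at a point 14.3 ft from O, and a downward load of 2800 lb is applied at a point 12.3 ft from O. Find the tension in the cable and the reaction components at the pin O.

ΣM about O: T·sin53°·16.7 − 300·14.3 − 2800·12.3 = 0 → T = 38730/(16.7·0.798636) = 2903.9 ≈ 2904 lb.
ΣF_x = 0: O_x − T·cos53° = 0 → O_x = 2903.9 × 0.601815 = 1748 lb.
ΣF_y = 0: O_y + T·sin53° − 300 − 2800 = 0 → O_y = 3100 − 2903.9 × 0.798636 = 780.8 lb.

T = 2904 lb, O_x = 1748 lb, O_y = 780.8 lb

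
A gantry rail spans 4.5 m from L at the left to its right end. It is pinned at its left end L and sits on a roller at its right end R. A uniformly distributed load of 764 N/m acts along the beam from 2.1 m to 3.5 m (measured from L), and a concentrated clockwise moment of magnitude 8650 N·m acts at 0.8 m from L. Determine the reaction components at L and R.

Resultant of the distributed load: 764 × 1.4 = 1069.6 N at 2.8 m from L.
Moments about L: R_y·4.5 − (764·1.4)·2.8 − 8650 = 0 → R_y = 11644.88/4.5 = 2587.75 ≈ 2588 N.
ΣF_y = 0: L_y + 2587.75 − 764·1.4 = 0 → L_y = -1518 N.
ΣF_x = 0: no horizontal applied forces, so L_x = 0.

L_x = 0, L_y = -1518 N, R_y = 2588 N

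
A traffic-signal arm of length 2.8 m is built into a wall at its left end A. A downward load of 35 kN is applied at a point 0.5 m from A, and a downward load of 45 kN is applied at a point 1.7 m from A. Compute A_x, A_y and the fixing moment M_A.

A_x = 0, A_y = 80.00 kN, M_A = 94.00 kN·m

ΣF_x = 0: A_x = 0.
ΣF_y = 0: A_y − 35 − 45 = 0 → A_y = 80.00 kN.
ΣM about A: M_A − 35·0.5 − 45·1.7 = 0 → M_A = 94.00 kN·m.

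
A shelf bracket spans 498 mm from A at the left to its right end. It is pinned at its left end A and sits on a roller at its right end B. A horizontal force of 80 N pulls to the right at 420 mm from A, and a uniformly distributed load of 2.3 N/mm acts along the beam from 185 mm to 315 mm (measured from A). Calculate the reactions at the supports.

Resultant of the distributed load: 2.3 × 130 = 299 N at 250 mm from A.
ΣM about A: B_y·498 − (2.3·130)·250 = 0 → B_y = 74750/498 = 150.1 N.
ΣF_y = 0: A_y + 150.1 − 2.3·130 = 0 → A_y = 148.9 N.
ΣF_x = 0: A_x + 80 = 0 → A_x = -80.00 N.

A_x = -80.00 N, A_y = 148.9 N, B_y = 150.1 N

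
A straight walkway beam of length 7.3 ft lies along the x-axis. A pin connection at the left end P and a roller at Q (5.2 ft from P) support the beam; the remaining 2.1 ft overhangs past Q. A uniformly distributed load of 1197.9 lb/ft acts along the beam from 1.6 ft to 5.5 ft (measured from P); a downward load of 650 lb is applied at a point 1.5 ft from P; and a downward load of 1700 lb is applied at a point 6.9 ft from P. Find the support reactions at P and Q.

Resultant of the distributed load: 1197.9 × 3.9 = 4671.81 lb at 3.55 ft from P.
Moments about P: Q_y·5.2 − (1197.9·3.9)·3.55 − 650·1.5 − 1700·6.9 = 0 → Q_y = 29289.9255/5.2 = 5632.68 ≈ 5633 lb.
ΣF_y = 0: P_y + 5632.68 − 1197.9·3.9 − 650 − 1700 = 0 → P_y = 1389 lb.
ΣF_x = 0: no horizontal applied forces, so P_x = 0.

P_x = 0, P_y = 1389 lb, Q_y = 5633 lb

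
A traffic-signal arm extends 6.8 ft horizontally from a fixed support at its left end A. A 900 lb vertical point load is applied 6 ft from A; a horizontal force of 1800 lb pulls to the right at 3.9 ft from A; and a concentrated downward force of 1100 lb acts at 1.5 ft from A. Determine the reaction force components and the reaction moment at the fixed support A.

A_x = -1800 lb, A_y = 2000 lb, M_A = 7050 lb·ft

ΣF_x = 0: A_x + 1800 = 0 → A_x = -1800 lb.
ΣF_y = 0: A_y − 900 − 1100 = 0 → A_y = 2000 lb.
ΣM about A: M_A − 900·6 − 1100·1.5 = 0 → M_A = 7050 lb·ft.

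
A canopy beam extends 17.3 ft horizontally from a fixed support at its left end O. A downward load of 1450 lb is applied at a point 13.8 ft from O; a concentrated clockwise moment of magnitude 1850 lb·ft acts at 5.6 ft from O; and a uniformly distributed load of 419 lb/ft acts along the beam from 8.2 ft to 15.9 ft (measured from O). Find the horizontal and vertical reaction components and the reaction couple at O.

O_x = 0, O_y = 4676 lb, M_O = 60740 lb·ft

Resultant of the distributed load: 419 × 7.7 = 3226.3 lb at 12.05 ft from O.
ΣF_x = 0: O_x = 0.
ΣF_y = 0: O_y − 1450 − 419·7.7 = 0 → O_y = 4676 lb.
ΣM about O: M_O − 1450·13.8 − 1850 − (419·7.7)·12.05 = 0 → M_O = 60740 lb·ft.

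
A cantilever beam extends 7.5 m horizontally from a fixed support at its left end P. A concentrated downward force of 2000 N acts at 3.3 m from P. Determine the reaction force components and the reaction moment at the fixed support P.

ΣF_x = 0: P_x = 0.
ΣF_y = 0: P_y − 2000 = 0 → P_y = 2000 N.
ΣM about P: M_P − 2000·3.3 = 0 → M_P = 6600 N·m.

P_x = 0, P_y = 2000 N, M_P = 6600 N·m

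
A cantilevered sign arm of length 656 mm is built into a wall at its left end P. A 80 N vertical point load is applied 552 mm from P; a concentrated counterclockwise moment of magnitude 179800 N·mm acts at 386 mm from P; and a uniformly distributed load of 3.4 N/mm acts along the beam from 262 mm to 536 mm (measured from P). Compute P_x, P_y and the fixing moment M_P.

P_x = 0, P_y = 1012 N, M_P = 236100 N·mm

Resultant of the distributed load: 3.4 × 274 = 931.6 N at 399 mm from P.
ΣF_x = 0: P_x = 0.
ΣF_y = 0: P_y − 80 − 3.4·274 = 0 → P_y = 1012 N.
ΣM about P: M_P − 80·552 + 179800 − (3.4·274)·399 = 0 → M_P = 236100 N·mm.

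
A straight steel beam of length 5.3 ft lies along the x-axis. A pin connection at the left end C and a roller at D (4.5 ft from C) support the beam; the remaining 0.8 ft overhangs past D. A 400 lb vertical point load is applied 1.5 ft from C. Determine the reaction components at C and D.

Moments about C: D_y·4.5 − 400·1.5 = 0 → D_y = 600/4.5 = 133.333 ≈ 133.3 lb.
ΣF_y = 0: C_y + 133.333 − 400 = 0 → C_y = 266.7 lb.
ΣF_x = 0: no horizontal applied forces, so C_x = 0.

C_x = 0, C_y = 266.7 lb, D_y = 133.3 lb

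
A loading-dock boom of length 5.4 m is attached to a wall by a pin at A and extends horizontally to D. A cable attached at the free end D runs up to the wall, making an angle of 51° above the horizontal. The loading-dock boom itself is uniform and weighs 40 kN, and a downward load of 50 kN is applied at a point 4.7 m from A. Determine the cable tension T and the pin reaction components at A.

T = 81.73 kN, A_x = 51.44 kN, A_y = 26.48 kN

ΣM about A: T·sin51°·5.4 − 40·2.7 − 50·4.7 = 0 → T = 343/(5.4·0.777146) = 81.7331 ≈ 81.73 kN.
ΣF_x = 0: A_x − T·cos51° = 0 → A_x = 81.7331 × 0.62932 = 51.44 kN.
ΣF_y = 0: A_y + T·sin51° − 40 − 50 = 0 → A_y = 90 − 81.7331 × 0.777146 = 26.48 kN.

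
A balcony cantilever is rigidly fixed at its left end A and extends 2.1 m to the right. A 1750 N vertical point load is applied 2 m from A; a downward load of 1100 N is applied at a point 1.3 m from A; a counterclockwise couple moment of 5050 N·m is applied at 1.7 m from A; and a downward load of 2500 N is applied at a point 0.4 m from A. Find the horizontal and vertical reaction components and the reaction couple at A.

A_x = 0, A_y = 5350 N, M_A = 880.0 N·m

ΣF_x = 0: A_x = 0.
ΣF_y = 0: A_y − 1750 − 1100 − 2500 = 0 → A_y = 5350 N.
ΣM about A: M_A − 1750·2 − 1100·1.3 + 5050 − 2500·0.4 = 0 → M_A = 880.0 N·m.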